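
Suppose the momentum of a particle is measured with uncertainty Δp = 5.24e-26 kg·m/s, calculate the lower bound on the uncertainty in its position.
1.006 nm

Using the Heisenberg uncertainty principle:
ΔxΔp ≥ ℏ/2

The minimum uncertainty in position is:
Δx_min = ℏ/(2Δp)
Δx_min = (1.055e-34 J·s) / (2 × 5.240e-26 kg·m/s)
Δx_min = 1.006e-09 m = 1.006 nm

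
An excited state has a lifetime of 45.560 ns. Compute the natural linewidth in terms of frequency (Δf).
1.747 MHz

Using the energy-time uncertainty principle and E = hf:
ΔEΔt ≥ ℏ/2
hΔf·Δt ≥ ℏ/2

The minimum frequency uncertainty is:
Δf = ℏ/(2hτ) = 1/(4πτ)
Δf = 1/(4π × 4.556e-08 s)
Δf = 1.747e+06 Hz = 1.747 MHz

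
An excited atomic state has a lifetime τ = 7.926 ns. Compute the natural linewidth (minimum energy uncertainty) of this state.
41.522 neV

Using the energy-time uncertainty principle:
ΔEΔt ≥ ℏ/2

The lifetime τ represents the time uncertainty Δt.
The natural linewidth (minimum energy uncertainty) is:

ΔE = ℏ/(2τ)
ΔE = (1.055e-34 J·s) / (2 × 7.926e-09 s)
ΔE = 6.653e-27 J = 41.522 neV

This natural linewidth limits the precision of spectroscopic measurements.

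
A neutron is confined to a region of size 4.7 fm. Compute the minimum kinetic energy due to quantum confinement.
234.509 keV

Using the uncertainty principle:

1. Position uncertainty: Δx ≈ 4.700e-15 m
2. Minimum momentum uncertainty: Δp = ℏ/(2Δx) = 1.122e-20 kg·m/s
3. Minimum kinetic energy:
   KE = (Δp)²/(2m) = (1.122e-20)²/(2 × 1.675e-27 kg)
   KE = 3.757e-14 J = 234.509 keV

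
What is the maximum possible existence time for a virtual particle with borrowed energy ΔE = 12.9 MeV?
25.512 ys

Using the energy-time uncertainty principle:
ΔEΔt ≥ ℏ/2

For a virtual particle borrowing energy ΔE, the maximum lifetime is:
Δt_max = ℏ/(2ΔE)

Converting energy:
ΔE = 12.9 MeV = 2.067e-12 J

Δt_max = (1.055e-34 J·s) / (2 × 2.067e-12 J)
Δt_max = 2.551e-23 s = 25.512 ys

Virtual particles with higher borrowed energy exist for shorter times.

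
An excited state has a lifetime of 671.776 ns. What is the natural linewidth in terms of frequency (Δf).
118.458 kHz

Using the energy-time uncertainty principle and E = hf:
ΔEΔt ≥ ℏ/2
hΔf·Δt ≥ ℏ/2

The minimum frequency uncertainty is:
Δf = ℏ/(2hτ) = 1/(4πτ)
Δf = 1/(4π × 6.718e-07 s)
Δf = 1.185e+05 Hz = 118.458 kHz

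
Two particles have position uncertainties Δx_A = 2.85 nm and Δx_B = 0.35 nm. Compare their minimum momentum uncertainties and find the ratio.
Particle B has the larger minimum momentum uncertainty, by a factor of 8.14.

For each particle, the minimum momentum uncertainty is Δp_min = ℏ/(2Δx):

Particle A: Δp_A = ℏ/(2×2.850e-09 m) = 1.850e-26 kg·m/s
Particle B: Δp_B = ℏ/(2×3.500e-10 m) = 1.507e-25 kg·m/s

Ratio: Δp_B/Δp_A = 8.14

Since Δp_min ∝ 1/Δx, the particle with smaller position uncertainty (B) has larger momentum uncertainty.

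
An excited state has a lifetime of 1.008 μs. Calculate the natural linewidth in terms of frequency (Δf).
78.946 kHz

Using the energy-time uncertainty principle and E = hf:
ΔEΔt ≥ ℏ/2
hΔf·Δt ≥ ℏ/2

The minimum frequency uncertainty is:
Δf = ℏ/(2hτ) = 1/(4πτ)
Δf = 1/(4π × 1.008e-06 s)
Δf = 7.895e+04 Hz = 78.946 kHz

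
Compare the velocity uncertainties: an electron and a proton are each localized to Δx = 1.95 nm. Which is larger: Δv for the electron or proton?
The electron has the larger minimum velocity uncertainty, by a ratio of 1836.2.

For both particles, Δp_min = ℏ/(2Δx) = 2.704e-26 kg·m/s (same for both).

The velocity uncertainty is Δv = Δp/m:
- electron: Δv = 2.704e-26 / 9.109e-31 = 2.968e+04 m/s = 29.684 km/s
- proton: Δv = 2.704e-26 / 1.673e-27 = 1.617e+01 m/s = 16.166 m/s

Ratio: 2.968e+04 / 1.617e+01 = 1836.2

The lighter particle has larger velocity uncertainty because Δv ∝ 1/m.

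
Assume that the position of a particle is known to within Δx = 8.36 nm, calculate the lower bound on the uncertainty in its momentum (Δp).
6.307 × 10^-27 kg·m/s

Using the Heisenberg uncertainty principle:
ΔxΔp ≥ ℏ/2

The minimum uncertainty in momentum is:
Δp_min = ℏ/(2Δx)
Δp_min = (1.055e-34 J·s) / (2 × 8.360e-09 m)
Δp_min = 6.307e-27 kg·m/s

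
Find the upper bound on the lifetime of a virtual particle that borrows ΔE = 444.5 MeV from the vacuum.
7.404 × 10^-25 s

Using the energy-time uncertainty principle:
ΔEΔt ≥ ℏ/2

For a virtual particle borrowing energy ΔE, the maximum lifetime is:
Δt_max = ℏ/(2ΔE)

Converting energy:
ΔE = 444.5 MeV = 7.122e-11 J

Δt_max = (1.055e-34 J·s) / (2 × 7.122e-11 J)
Δt_max = 7.404e-25 s = 7.404 × 10^-25 s

Virtual particles with higher borrowed energy exist for shorter times.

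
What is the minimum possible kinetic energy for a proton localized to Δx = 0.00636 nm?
128.245 meV

Localizing a particle requires giving it sufficient momentum uncertainty:

1. From uncertainty principle: Δp ≥ ℏ/(2Δx)
   Δp_min = (1.055e-34 J·s) / (2 × 6.360e-12 m)
   Δp_min = 8.291e-24 kg·m/s

2. This momentum uncertainty corresponds to kinetic energy:
   KE ≈ (Δp)²/(2m) = (8.291e-24)²/(2 × 1.673e-27 kg)
   KE = 2.055e-20 J = 128.245 meV

Tighter localization requires more energy.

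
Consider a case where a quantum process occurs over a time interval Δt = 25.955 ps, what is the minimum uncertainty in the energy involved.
12.680 μeV

Using the energy-time uncertainty principle:
ΔEΔt ≥ ℏ/2

The minimum uncertainty in energy is:
ΔE_min = ℏ/(2Δt)
ΔE_min = (1.055e-34 J·s) / (2 × 2.595e-11 s)
ΔE_min = 2.032e-24 J = 12.680 μeV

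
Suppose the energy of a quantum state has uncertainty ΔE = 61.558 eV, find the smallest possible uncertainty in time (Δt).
5.346 as

Using the energy-time uncertainty principle:
ΔEΔt ≥ ℏ/2

The minimum uncertainty in time is:
Δt_min = ℏ/(2ΔE)
Δt_min = (1.055e-34 J·s) / (2 × 9.863e-18 J)
Δt_min = 5.346e-18 s = 5.346 as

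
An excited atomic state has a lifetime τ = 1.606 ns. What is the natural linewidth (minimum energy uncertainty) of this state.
204.923 neV

Using the energy-time uncertainty principle:
ΔEΔt ≥ ℏ/2

The lifetime τ represents the time uncertainty Δt.
The natural linewidth (minimum energy uncertainty) is:

ΔE = ℏ/(2τ)
ΔE = (1.055e-34 J·s) / (2 × 1.606e-09 s)
ΔE = 3.283e-26 J = 204.923 neV

This natural linewidth limits the precision of spectroscopic measurements.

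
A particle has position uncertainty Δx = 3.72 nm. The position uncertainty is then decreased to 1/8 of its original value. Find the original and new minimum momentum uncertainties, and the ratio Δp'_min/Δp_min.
Original Δp_min = 1.417 × 10^-26 kg·m/s; new Δp'_min = 1.134 × 10^-25 kg·m/s; ratio Δp'_min/Δp_min = 8.

From the uncertainty principle ΔxΔp ≥ ℏ/2, the minimum momentum uncertainty is Δp_min = ℏ/(2Δx).

Original (Δx = 3.72 nm = 3.720e-09 m):
Δp_min = (1.055e-34 J·s)/(2 × 3.720e-09 m) = 1.417e-26 kg·m/s

When Δx → (1/8)Δx:
Δp'_min = ℏ/(2 × (1/8)Δx) = 8 × ℏ/(2Δx) = 8 × Δp_min
Δp'_min = 8 × 1.417e-26 kg·m/s = 1.134e-25 kg·m/s

Since Δp_min ∝ 1/Δx, when Δx is decreased to 1/8 of its original value, Δp_min increases to 8 times its original value.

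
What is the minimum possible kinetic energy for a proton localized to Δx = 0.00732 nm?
96.813 meV

Localizing a particle requires giving it sufficient momentum uncertainty:

1. From uncertainty principle: Δp ≥ ℏ/(2Δx)
   Δp_min = (1.055e-34 J·s) / (2 × 7.320e-12 m)
   Δp_min = 7.203e-24 kg·m/s

2. This momentum uncertainty corresponds to kinetic energy:
   KE ≈ (Δp)²/(2m) = (7.203e-24)²/(2 × 1.673e-27 kg)
   KE = 1.551e-20 J = 96.813 meV

Tighter localization requires more energy.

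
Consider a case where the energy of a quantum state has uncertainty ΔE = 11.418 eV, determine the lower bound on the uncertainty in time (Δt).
28.823 as

Using the energy-time uncertainty principle:
ΔEΔt ≥ ℏ/2

The minimum uncertainty in time is:
Δt_min = ℏ/(2ΔE)
Δt_min = (1.055e-34 J·s) / (2 × 1.829e-18 J)
Δt_min = 2.882e-17 s = 28.823 as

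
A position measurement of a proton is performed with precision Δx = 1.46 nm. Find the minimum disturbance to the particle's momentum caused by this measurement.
3.612 × 10^-26 kg·m/s

The uncertainty principle implies that measuring position disturbs momentum:
ΔxΔp ≥ ℏ/2

When we measure position with precision Δx, we necessarily introduce a momentum uncertainty:
Δp ≥ ℏ/(2Δx)
Δp_min = (1.055e-34 J·s) / (2 × 1.460e-09 m)
Δp_min = 3.612e-26 kg·m/s

The more precisely we measure position, the greater the momentum disturbance.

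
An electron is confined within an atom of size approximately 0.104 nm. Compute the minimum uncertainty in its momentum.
5.070 × 10^-25 kg·m/s

Using the Heisenberg uncertainty principle:
ΔxΔp ≥ ℏ/2

With Δx ≈ L = 1.040e-10 m (the confinement size):
Δp_min = ℏ/(2Δx)
Δp_min = (1.055e-34 J·s) / (2 × 1.040e-10 m)
Δp_min = 5.070e-25 kg·m/s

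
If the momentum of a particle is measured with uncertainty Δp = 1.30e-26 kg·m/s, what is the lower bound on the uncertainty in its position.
4.056 nm

Using the Heisenberg uncertainty principle:
ΔxΔp ≥ ℏ/2

The minimum uncertainty in position is:
Δx_min = ℏ/(2Δp)
Δx_min = (1.055e-34 J·s) / (2 × 1.300e-26 kg·m/s)
Δx_min = 4.056e-09 m = 4.056 nm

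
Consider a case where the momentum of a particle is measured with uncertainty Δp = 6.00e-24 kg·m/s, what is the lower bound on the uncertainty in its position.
8.788 pm

Using the Heisenberg uncertainty principle:
ΔxΔp ≥ ℏ/2

The minimum uncertainty in position is:
Δx_min = ℏ/(2Δp)
Δx_min = (1.055e-34 J·s) / (2 × 6.000e-24 kg·m/s)
Δx_min = 8.788e-12 m = 8.788 pm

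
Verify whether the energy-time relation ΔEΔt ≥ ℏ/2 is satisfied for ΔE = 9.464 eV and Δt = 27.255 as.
No, it violates the uncertainty relation.

Calculate the product ΔEΔt:
ΔE = 9.464 eV = 1.516e-18 J
ΔEΔt = (1.516e-18 J) × (2.725e-17 s)
ΔEΔt = 4.133e-35 J·s

Compare to the minimum allowed value ℏ/2:
ℏ/2 = 5.273e-35 J·s

Since ΔEΔt = 4.133e-35 J·s < 5.273e-35 J·s = ℏ/2,
this violates the uncertainty relation.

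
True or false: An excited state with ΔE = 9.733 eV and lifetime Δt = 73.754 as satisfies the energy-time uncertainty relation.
Yes, it satisfies the uncertainty relation.

Calculate the product ΔEΔt:
ΔE = 9.733 eV = 1.559e-18 J
ΔEΔt = (1.559e-18 J) × (7.375e-17 s)
ΔEΔt = 1.150e-34 J·s

Compare to the minimum allowed value ℏ/2:
ℏ/2 = 5.273e-35 J·s

Since ΔEΔt = 1.150e-34 J·s ≥ 5.273e-35 J·s = ℏ/2,
this satisfies the uncertainty relation.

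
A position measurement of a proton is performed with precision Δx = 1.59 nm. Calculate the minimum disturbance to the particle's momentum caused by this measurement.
3.316 × 10^-26 kg·m/s

The uncertainty principle implies that measuring position disturbs momentum:
ΔxΔp ≥ ℏ/2

When we measure position with precision Δx, we necessarily introduce a momentum uncertainty:
Δp ≥ ℏ/(2Δx)
Δp_min = (1.055e-34 J·s) / (2 × 1.590e-09 m)
Δp_min = 3.316e-26 kg·m/s

The more precisely we measure position, the greater the momentum disturbance.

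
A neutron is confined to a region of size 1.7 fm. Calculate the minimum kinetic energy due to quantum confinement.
1.792 MeV

Using the uncertainty principle:

1. Position uncertainty: Δx ≈ 1.700e-15 m
2. Minimum momentum uncertainty: Δp = ℏ/(2Δx) = 3.102e-20 kg·m/s
3. Minimum kinetic energy:
   KE = (Δp)²/(2m) = (3.102e-20)²/(2 × 1.675e-27 kg)
   KE = 2.872e-13 J = 1.792 MeV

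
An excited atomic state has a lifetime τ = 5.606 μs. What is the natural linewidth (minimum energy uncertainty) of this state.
58.706 peV

Using the energy-time uncertainty principle:
ΔEΔt ≥ ℏ/2

The lifetime τ represents the time uncertainty Δt.
The natural linewidth (minimum energy uncertainty) is:

ΔE = ℏ/(2τ)
ΔE = (1.055e-34 J·s) / (2 × 5.606e-06 s)
ΔE = 9.406e-30 J = 58.706 peV

This natural linewidth limits the precision of spectroscopic measurements.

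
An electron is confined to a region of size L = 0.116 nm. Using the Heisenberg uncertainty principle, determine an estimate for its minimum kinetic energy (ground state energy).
707.859 meV

Using the uncertainty principle to estimate ground state energy:

1. The position uncertainty is approximately the confinement size:
   Δx ≈ L = 1.160e-10 m

2. From ΔxΔp ≥ ℏ/2, the minimum momentum uncertainty is:
   Δp ≈ ℏ/(2L) = 4.546e-25 kg·m/s

3. The kinetic energy is approximately:
   KE ≈ (Δp)²/(2m) = (4.546e-25)²/(2 × 9.109e-31 kg)
   KE ≈ 1.134e-19 J = 707.859 meV

This is an order-of-magnitude estimate of the ground state energy.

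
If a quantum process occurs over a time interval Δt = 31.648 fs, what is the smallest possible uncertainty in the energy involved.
10.399 meV

Using the energy-time uncertainty principle:
ΔEΔt ≥ ℏ/2

The minimum uncertainty in energy is:
ΔE_min = ℏ/(2Δt)
ΔE_min = (1.055e-34 J·s) / (2 × 3.165e-14 s)
ΔE_min = 1.666e-21 J = 10.399 meV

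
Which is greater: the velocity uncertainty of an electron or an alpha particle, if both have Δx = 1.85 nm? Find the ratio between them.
The electron has the larger minimum velocity uncertainty, by a ratio of 7294.3.

For both particles, Δp_min = ℏ/(2Δx) = 2.850e-26 kg·m/s (same for both).

The velocity uncertainty is Δv = Δp/m:
- electron: Δv = 2.850e-26 / 9.109e-31 = 3.129e+04 m/s = 31.289 km/s
- alpha particle: Δv = 2.850e-26 / 6.645e-27 = 4.289e+00 m/s = 4.289 m/s

Ratio: 3.129e+04 / 4.289e+00 = 7294.3

The lighter particle has larger velocity uncertainty because Δv ∝ 1/m.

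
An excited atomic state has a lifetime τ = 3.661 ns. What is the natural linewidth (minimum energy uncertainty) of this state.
89.895 neV

Using the energy-time uncertainty principle:
ΔEΔt ≥ ℏ/2

The lifetime τ represents the time uncertainty Δt.
The natural linewidth (minimum energy uncertainty) is:

ΔE = ℏ/(2τ)
ΔE = (1.055e-34 J·s) / (2 × 3.661e-09 s)
ΔE = 1.440e-26 J = 89.895 neV

This natural linewidth limits the precision of spectroscopic measurements.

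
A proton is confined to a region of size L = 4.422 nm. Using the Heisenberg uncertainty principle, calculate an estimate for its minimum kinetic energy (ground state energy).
265.287 neV

Using the uncertainty principle to estimate ground state energy:

1. The position uncertainty is approximately the confinement size:
   Δx ≈ L = 4.422e-09 m

2. From ΔxΔp ≥ ℏ/2, the minimum momentum uncertainty is:
   Δp ≈ ℏ/(2L) = 1.192e-26 kg·m/s

3. The kinetic energy is approximately:
   KE ≈ (Δp)²/(2m) = (1.192e-26)²/(2 × 1.673e-27 kg)
   KE ≈ 4.250e-26 J = 265.287 neV

This is an order-of-magnitude estimate of the ground state energy.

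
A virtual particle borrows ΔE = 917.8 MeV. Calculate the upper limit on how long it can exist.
3.586 × 10^-25 s

Using the energy-time uncertainty principle:
ΔEΔt ≥ ℏ/2

For a virtual particle borrowing energy ΔE, the maximum lifetime is:
Δt_max = ℏ/(2ΔE)

Converting energy:
ΔE = 917.8 MeV = 1.470e-10 J

Δt_max = (1.055e-34 J·s) / (2 × 1.470e-10 J)
Δt_max = 3.586e-25 s = 3.586 × 10^-25 s

Virtual particles with higher borrowed energy exist for shorter times.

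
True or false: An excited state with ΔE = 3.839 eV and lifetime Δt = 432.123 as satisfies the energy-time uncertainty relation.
Yes, it satisfies the uncertainty relation.

Calculate the product ΔEΔt:
ΔE = 3.839 eV = 6.151e-19 J
ΔEΔt = (6.151e-19 J) × (4.321e-16 s)
ΔEΔt = 2.658e-34 J·s

Compare to the minimum allowed value ℏ/2:
ℏ/2 = 5.273e-35 J·s

Since ΔEΔt = 2.658e-34 J·s ≥ 5.273e-35 J·s = ℏ/2,
this satisfies the uncertainty relation.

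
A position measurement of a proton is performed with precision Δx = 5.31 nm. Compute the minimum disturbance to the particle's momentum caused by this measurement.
9.930 × 10^-27 kg·m/s

The uncertainty principle implies that measuring position disturbs momentum:
ΔxΔp ≥ ℏ/2

When we measure position with precision Δx, we necessarily introduce a momentum uncertainty:
Δp ≥ ℏ/(2Δx)
Δp_min = (1.055e-34 J·s) / (2 × 5.310e-09 m)
Δp_min = 9.930e-27 kg·m/s

The more precisely we measure position, the greater the momentum disturbance.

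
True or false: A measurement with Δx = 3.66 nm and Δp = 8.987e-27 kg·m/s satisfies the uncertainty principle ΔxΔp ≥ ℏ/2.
No, it violates the uncertainty principle (impossible measurement).

Calculate the product ΔxΔp:
ΔxΔp = (3.660e-09 m) × (8.987e-27 kg·m/s)
ΔxΔp = 3.289e-35 J·s

Compare to the minimum allowed value ℏ/2:
ℏ/2 = 5.273e-35 J·s

Since ΔxΔp = 3.289e-35 J·s < 5.273e-35 J·s = ℏ/2,
the measurement violates the uncertainty principle.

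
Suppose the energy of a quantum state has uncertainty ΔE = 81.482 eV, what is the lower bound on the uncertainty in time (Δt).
4.039 as

Using the energy-time uncertainty principle:
ΔEΔt ≥ ℏ/2

The minimum uncertainty in time is:
Δt_min = ℏ/(2ΔE)
Δt_min = (1.055e-34 J·s) / (2 × 1.305e-17 J)
Δt_min = 4.039e-18 s = 4.039 as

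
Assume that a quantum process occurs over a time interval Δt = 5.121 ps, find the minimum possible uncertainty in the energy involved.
64.266 μeV

Using the energy-time uncertainty principle:
ΔEΔt ≥ ℏ/2

The minimum uncertainty in energy is:
ΔE_min = ℏ/(2Δt)
ΔE_min = (1.055e-34 J·s) / (2 × 5.121e-12 s)
ΔE_min = 1.030e-23 J = 64.266 μeV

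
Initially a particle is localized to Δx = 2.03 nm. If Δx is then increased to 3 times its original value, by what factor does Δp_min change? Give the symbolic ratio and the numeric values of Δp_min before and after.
Original Δp_min = 2.597 × 10^-26 kg·m/s; new Δp'_min = 8.658 × 10^-27 kg·m/s; ratio Δp'_min/Δp_min = 1/3.

From the uncertainty principle ΔxΔp ≥ ℏ/2, the minimum momentum uncertainty is Δp_min = ℏ/(2Δx).

Original (Δx = 2.03 nm = 2.030e-09 m):
Δp_min = (1.055e-34 J·s)/(2 × 2.030e-09 m) = 2.597e-26 kg·m/s

When Δx → 3Δx:
Δp'_min = ℏ/(2 × 3Δx) = (1/3) × ℏ/(2Δx) = (1/3) × Δp_min
Δp'_min = 1/3 × 2.597e-26 kg·m/s = 8.658e-27 kg·m/s

Since Δp_min ∝ 1/Δx, when Δx is increased to 3 times its original value, Δp_min decreases to 1/3 of its original value.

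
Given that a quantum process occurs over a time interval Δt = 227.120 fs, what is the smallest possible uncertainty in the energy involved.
1.449 meV

Using the energy-time uncertainty principle:
ΔEΔt ≥ ℏ/2

The minimum uncertainty in energy is:
ΔE_min = ℏ/(2Δt)
ΔE_min = (1.055e-34 J·s) / (2 × 2.271e-13 s)
ΔE_min = 2.322e-22 J = 1.449 meV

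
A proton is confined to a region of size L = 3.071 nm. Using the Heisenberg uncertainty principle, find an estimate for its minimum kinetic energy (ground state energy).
550.040 neV

Using the uncertainty principle to estimate ground state energy:

1. The position uncertainty is approximately the confinement size:
   Δx ≈ L = 3.071e-09 m

2. From ΔxΔp ≥ ℏ/2, the minimum momentum uncertainty is:
   Δp ≈ ℏ/(2L) = 1.717e-26 kg·m/s

3. The kinetic energy is approximately:
   KE ≈ (Δp)²/(2m) = (1.717e-26)²/(2 × 1.673e-27 kg)
   KE ≈ 8.813e-26 J = 550.040 neV

This is an order-of-magnitude estimate of the ground state energy.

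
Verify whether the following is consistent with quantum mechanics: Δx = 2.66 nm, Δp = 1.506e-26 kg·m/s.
No, it violates the uncertainty principle (impossible measurement).

Calculate the product ΔxΔp:
ΔxΔp = (2.660e-09 m) × (1.506e-26 kg·m/s)
ΔxΔp = 4.006e-35 J·s

Compare to the minimum allowed value ℏ/2:
ℏ/2 = 5.273e-35 J·s

Since ΔxΔp = 4.006e-35 J·s < 5.273e-35 J·s = ℏ/2,
the measurement violates the uncertainty principle.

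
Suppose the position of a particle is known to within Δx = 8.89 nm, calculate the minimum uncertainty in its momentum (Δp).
5.931 × 10^-27 kg·m/s

Using the Heisenberg uncertainty principle:
ΔxΔp ≥ ℏ/2

The minimum uncertainty in momentum is:
Δp_min = ℏ/(2Δx)
Δp_min = (1.055e-34 J·s) / (2 × 8.890e-09 m)
Δp_min = 5.931e-27 kg·m/s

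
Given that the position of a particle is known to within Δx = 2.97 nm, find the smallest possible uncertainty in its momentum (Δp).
1.775 × 10^-26 kg·m/s

Using the Heisenberg uncertainty principle:
ΔxΔp ≥ ℏ/2

The minimum uncertainty in momentum is:
Δp_min = ℏ/(2Δx)
Δp_min = (1.055e-34 J·s) / (2 × 2.970e-09 m)
Δp_min = 1.775e-26 kg·m/s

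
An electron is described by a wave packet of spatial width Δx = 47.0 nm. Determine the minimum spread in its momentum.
1.122 × 10^-27 kg·m/s

For a wave packet, the spatial width Δx and momentum spread Δp are related by the uncertainty principle:
ΔxΔp ≥ ℏ/2

The minimum momentum spread is:
Δp_min = ℏ/(2Δx)
Δp_min = (1.055e-34 J·s) / (2 × 4.700e-08 m)
Δp_min = 1.122e-27 kg·m/s

A wave packet cannot have both a well-defined position and well-defined momentum.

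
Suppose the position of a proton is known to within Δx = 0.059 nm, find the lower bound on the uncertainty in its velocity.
534.314 m/s

Using the Heisenberg uncertainty principle and Δp = mΔv:
ΔxΔp ≥ ℏ/2
Δx(mΔv) ≥ ℏ/2

The minimum uncertainty in velocity is:
Δv_min = ℏ/(2mΔx)
Δv_min = (1.055e-34 J·s) / (2 × 1.673e-27 kg × 5.900e-11 m)
Δv_min = 5.343e+02 m/s = 534.314 m/s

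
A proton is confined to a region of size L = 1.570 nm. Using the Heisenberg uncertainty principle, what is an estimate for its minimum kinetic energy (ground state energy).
2.105 μeV

Using the uncertainty principle to estimate ground state energy:

1. The position uncertainty is approximately the confinement size:
   Δx ≈ L = 1.570e-09 m

2. From ΔxΔp ≥ ℏ/2, the minimum momentum uncertainty is:
   Δp ≈ ℏ/(2L) = 3.359e-26 kg·m/s

3. The kinetic energy is approximately:
   KE ≈ (Δp)²/(2m) = (3.359e-26)²/(2 × 1.673e-27 kg)
   KE ≈ 3.372e-25 J = 2.105 μeV

This is an order-of-magnitude estimate of the ground state energy.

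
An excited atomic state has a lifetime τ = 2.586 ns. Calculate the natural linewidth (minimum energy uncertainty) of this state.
127.264 neV

Using the energy-time uncertainty principle:
ΔEΔt ≥ ℏ/2

The lifetime τ represents the time uncertainty Δt.
The natural linewidth (minimum energy uncertainty) is:

ΔE = ℏ/(2τ)
ΔE = (1.055e-34 J·s) / (2 × 2.586e-09 s)
ΔE = 2.039e-26 J = 127.264 neV

This natural linewidth limits the precision of spectroscopic measurements.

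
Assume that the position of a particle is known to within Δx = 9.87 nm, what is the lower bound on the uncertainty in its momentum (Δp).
5.342 × 10^-27 kg·m/s

Using the Heisenberg uncertainty principle:
ΔxΔp ≥ ℏ/2

The minimum uncertainty in momentum is:
Δp_min = ℏ/(2Δx)
Δp_min = (1.055e-34 J·s) / (2 × 9.870e-09 m)
Δp_min = 5.342e-27 kg·m/s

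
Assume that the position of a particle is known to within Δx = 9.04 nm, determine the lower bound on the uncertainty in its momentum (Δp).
5.833 × 10^-27 kg·m/s

Using the Heisenberg uncertainty principle:
ΔxΔp ≥ ℏ/2

The minimum uncertainty in momentum is:
Δp_min = ℏ/(2Δx)
Δp_min = (1.055e-34 J·s) / (2 × 9.040e-09 m)
Δp_min = 5.833e-27 kg·m/s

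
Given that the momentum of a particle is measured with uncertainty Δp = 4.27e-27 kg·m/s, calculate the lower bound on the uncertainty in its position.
12.349 nm

Using the Heisenberg uncertainty principle:
ΔxΔp ≥ ℏ/2

The minimum uncertainty in position is:
Δx_min = ℏ/(2Δp)
Δx_min = (1.055e-34 J·s) / (2 × 4.270e-27 kg·m/s)
Δx_min = 1.235e-08 m = 12.349 nm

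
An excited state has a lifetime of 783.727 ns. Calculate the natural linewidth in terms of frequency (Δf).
101.537 kHz

Using the energy-time uncertainty principle and E = hf:
ΔEΔt ≥ ℏ/2
hΔf·Δt ≥ ℏ/2

The minimum frequency uncertainty is:
Δf = ℏ/(2hτ) = 1/(4πτ)
Δf = 1/(4π × 7.837e-07 s)
Δf = 1.015e+05 Hz = 101.537 kHz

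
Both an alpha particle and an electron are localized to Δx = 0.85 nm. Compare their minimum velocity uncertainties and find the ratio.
The electron has the larger minimum velocity uncertainty, by a ratio of 7294.3.

For both particles, Δp_min = ℏ/(2Δx) = 6.203e-26 kg·m/s (same for both).

The velocity uncertainty is Δv = Δp/m:
- alpha particle: Δv = 6.203e-26 / 6.645e-27 = 9.336e+00 m/s = 9.336 m/s
- electron: Δv = 6.203e-26 / 9.109e-31 = 6.810e+04 m/s = 68.099 km/s

Ratio: 6.810e+04 / 9.336e+00 = 7294.3

The lighter particle has larger velocity uncertainty because Δv ∝ 1/m.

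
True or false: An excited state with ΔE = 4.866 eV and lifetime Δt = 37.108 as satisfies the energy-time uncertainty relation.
No, it violates the uncertainty relation.

Calculate the product ΔEΔt:
ΔE = 4.866 eV = 7.796e-19 J
ΔEΔt = (7.796e-19 J) × (3.711e-17 s)
ΔEΔt = 2.893e-35 J·s

Compare to the minimum allowed value ℏ/2:
ℏ/2 = 5.273e-35 J·s

Since ΔEΔt = 2.893e-35 J·s < 5.273e-35 J·s = ℏ/2,
this violates the uncertainty relation.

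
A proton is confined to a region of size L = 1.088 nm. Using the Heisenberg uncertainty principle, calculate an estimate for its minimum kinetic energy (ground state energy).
4.382 μeV

Using the uncertainty principle to estimate ground state energy:

1. The position uncertainty is approximately the confinement size:
   Δx ≈ L = 1.088e-09 m

2. From ΔxΔp ≥ ℏ/2, the minimum momentum uncertainty is:
   Δp ≈ ℏ/(2L) = 4.846e-26 kg·m/s

3. The kinetic energy is approximately:
   KE ≈ (Δp)²/(2m) = (4.846e-26)²/(2 × 1.673e-27 kg)
   KE ≈ 7.021e-25 J = 4.382 μeV

This is an order-of-magnitude estimate of the ground state energy.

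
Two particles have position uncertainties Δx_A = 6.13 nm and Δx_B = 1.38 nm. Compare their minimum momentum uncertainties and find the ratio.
Particle B has the larger minimum momentum uncertainty, by a factor of 4.44.

For each particle, the minimum momentum uncertainty is Δp_min = ℏ/(2Δx):

Particle A: Δp_A = ℏ/(2×6.130e-09 m) = 8.602e-27 kg·m/s
Particle B: Δp_B = ℏ/(2×1.380e-09 m) = 3.821e-26 kg·m/s

Ratio: Δp_B/Δp_A = 4.44

Since Δp_min ∝ 1/Δx, the particle with smaller position uncertainty (B) has larger momentum uncertainty.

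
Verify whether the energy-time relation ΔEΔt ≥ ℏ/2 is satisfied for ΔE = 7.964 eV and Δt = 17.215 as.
No, it violates the uncertainty relation.

Calculate the product ΔEΔt:
ΔE = 7.964 eV = 1.276e-18 J
ΔEΔt = (1.276e-18 J) × (1.721e-17 s)
ΔEΔt = 2.197e-35 J·s

Compare to the minimum allowed value ℏ/2:
ℏ/2 = 5.273e-35 J·s

Since ΔEΔt = 2.197e-35 J·s < 5.273e-35 J·s = ℏ/2,
this violates the uncertainty relation.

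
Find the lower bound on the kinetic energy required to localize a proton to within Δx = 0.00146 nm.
2.434 eV

Localizing a particle requires giving it sufficient momentum uncertainty:

1. From uncertainty principle: Δp ≥ ℏ/(2Δx)
   Δp_min = (1.055e-34 J·s) / (2 × 1.460e-12 m)
   Δp_min = 3.612e-23 kg·m/s

2. This momentum uncertainty corresponds to kinetic energy:
   KE ≈ (Δp)²/(2m) = (3.612e-23)²/(2 × 1.673e-27 kg)
   KE = 3.899e-19 J = 2.434 eV

Tighter localization requires more energy.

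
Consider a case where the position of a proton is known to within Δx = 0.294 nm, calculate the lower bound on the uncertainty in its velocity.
107.226 m/s

Using the Heisenberg uncertainty principle and Δp = mΔv:
ΔxΔp ≥ ℏ/2
Δx(mΔv) ≥ ℏ/2

The minimum uncertainty in velocity is:
Δv_min = ℏ/(2mΔx)
Δv_min = (1.055e-34 J·s) / (2 × 1.673e-27 kg × 2.940e-10 m)
Δv_min = 1.072e+02 m/s = 107.226 m/s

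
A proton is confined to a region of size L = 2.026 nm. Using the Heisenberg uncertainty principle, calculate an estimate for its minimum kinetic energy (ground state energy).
1.264 μeV

Using the uncertainty principle to estimate ground state energy:

1. The position uncertainty is approximately the confinement size:
   Δx ≈ L = 2.026e-09 m

2. From ΔxΔp ≥ ℏ/2, the minimum momentum uncertainty is:
   Δp ≈ ℏ/(2L) = 2.603e-26 kg·m/s

3. The kinetic energy is approximately:
   KE ≈ (Δp)²/(2m) = (2.603e-26)²/(2 × 1.673e-27 kg)
   KE ≈ 2.025e-25 J = 1.264 μeV

This is an order-of-magnitude estimate of the ground state energy.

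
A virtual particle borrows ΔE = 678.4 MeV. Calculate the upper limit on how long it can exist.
4.851 × 10^-25 s

Using the energy-time uncertainty principle:
ΔEΔt ≥ ℏ/2

For a virtual particle borrowing energy ΔE, the maximum lifetime is:
Δt_max = ℏ/(2ΔE)

Converting energy:
ΔE = 678.4 MeV = 1.087e-10 J

Δt_max = (1.055e-34 J·s) / (2 × 1.087e-10 J)
Δt_max = 4.851e-25 s = 4.851 × 10^-25 s

Virtual particles with higher borrowed energy exist for shorter times.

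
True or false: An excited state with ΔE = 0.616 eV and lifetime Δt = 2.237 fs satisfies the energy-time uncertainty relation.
Yes, it satisfies the uncertainty relation.

Calculate the product ΔEΔt:
ΔE = 0.616 eV = 9.869e-20 J
ΔEΔt = (9.869e-20 J) × (2.237e-15 s)
ΔEΔt = 2.208e-34 J·s

Compare to the minimum allowed value ℏ/2:
ℏ/2 = 5.273e-35 J·s

Since ΔEΔt = 2.208e-34 J·s ≥ 5.273e-35 J·s = ℏ/2,
this satisfies the uncertainty relation.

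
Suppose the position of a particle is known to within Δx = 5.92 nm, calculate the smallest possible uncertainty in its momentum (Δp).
8.907 × 10^-27 kg·m/s

Using the Heisenberg uncertainty principle:
ΔxΔp ≥ ℏ/2

The minimum uncertainty in momentum is:
Δp_min = ℏ/(2Δx)
Δp_min = (1.055e-34 J·s) / (2 × 5.920e-09 m)
Δp_min = 8.907e-27 kg·m/s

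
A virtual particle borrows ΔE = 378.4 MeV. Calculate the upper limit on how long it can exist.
8.697 × 10^-25 s

Using the energy-time uncertainty principle:
ΔEΔt ≥ ℏ/2

For a virtual particle borrowing energy ΔE, the maximum lifetime is:
Δt_max = ℏ/(2ΔE)

Converting energy:
ΔE = 378.4 MeV = 6.063e-11 J

Δt_max = (1.055e-34 J·s) / (2 × 6.063e-11 J)
Δt_max = 8.697e-25 s = 8.697 × 10^-25 s

Virtual particles with higher borrowed energy exist for shorter times.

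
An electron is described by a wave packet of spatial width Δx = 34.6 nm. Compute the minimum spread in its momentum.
1.524 × 10^-27 kg·m/s

For a wave packet, the spatial width Δx and momentum spread Δp are related by the uncertainty principle:
ΔxΔp ≥ ℏ/2

The minimum momentum spread is:
Δp_min = ℏ/(2Δx)
Δp_min = (1.055e-34 J·s) / (2 × 3.460e-08 m)
Δp_min = 1.524e-27 kg·m/s

A wave packet cannot have both a well-defined position and well-defined momentum.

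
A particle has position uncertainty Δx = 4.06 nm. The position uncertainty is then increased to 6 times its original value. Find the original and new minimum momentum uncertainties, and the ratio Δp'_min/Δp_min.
Original Δp_min = 1.299 × 10^-26 kg·m/s; new Δp'_min = 2.165 × 10^-27 kg·m/s; ratio Δp'_min/Δp_min = 1/6.

From the uncertainty principle ΔxΔp ≥ ℏ/2, the minimum momentum uncertainty is Δp_min = ℏ/(2Δx).

Original (Δx = 4.06 nm = 4.060e-09 m):
Δp_min = (1.055e-34 J·s)/(2 × 4.060e-09 m) = 1.299e-26 kg·m/s

When Δx → 6Δx:
Δp'_min = ℏ/(2 × 6Δx) = (1/6) × ℏ/(2Δx) = (1/6) × Δp_min
Δp'_min = 1/6 × 1.299e-26 kg·m/s = 2.165e-27 kg·m/s

Since Δp_min ∝ 1/Δx, when Δx is increased to 6 times its original value, Δp_min decreases to 1/6 of its original value.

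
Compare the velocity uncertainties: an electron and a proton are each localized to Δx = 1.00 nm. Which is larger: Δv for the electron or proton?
The electron has the larger minimum velocity uncertainty, by a ratio of 1836.2.

For both particles, Δp_min = ℏ/(2Δx) = 5.273e-26 kg·m/s (same for both).

The velocity uncertainty is Δv = Δp/m:
- electron: Δv = 5.273e-26 / 9.109e-31 = 5.788e+04 m/s = 57.884 km/s
- proton: Δv = 5.273e-26 / 1.673e-27 = 3.152e+01 m/s = 31.525 m/s

Ratio: 5.788e+04 / 3.152e+01 = 1836.2

The lighter particle has larger velocity uncertainty because Δv ∝ 1/m.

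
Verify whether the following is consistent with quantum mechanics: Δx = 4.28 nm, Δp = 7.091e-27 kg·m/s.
No, it violates the uncertainty principle (impossible measurement).

Calculate the product ΔxΔp:
ΔxΔp = (4.280e-09 m) × (7.091e-27 kg·m/s)
ΔxΔp = 3.035e-35 J·s

Compare to the minimum allowed value ℏ/2:
ℏ/2 = 5.273e-35 J·s

Since ΔxΔp = 3.035e-35 J·s < 5.273e-35 J·s = ℏ/2,
the measurement violates the uncertainty principle.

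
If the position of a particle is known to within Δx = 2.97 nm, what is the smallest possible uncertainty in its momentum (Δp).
1.775 × 10^-26 kg·m/s

Using the Heisenberg uncertainty principle:
ΔxΔp ≥ ℏ/2

The minimum uncertainty in momentum is:
Δp_min = ℏ/(2Δx)
Δp_min = (1.055e-34 J·s) / (2 × 2.970e-09 m)
Δp_min = 1.775e-26 kg·m/s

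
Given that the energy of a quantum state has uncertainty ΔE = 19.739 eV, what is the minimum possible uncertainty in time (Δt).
16.673 as

Using the energy-time uncertainty principle:
ΔEΔt ≥ ℏ/2

The minimum uncertainty in time is:
Δt_min = ℏ/(2ΔE)
Δt_min = (1.055e-34 J·s) / (2 × 3.163e-18 J)
Δt_min = 1.667e-17 s = 16.673 as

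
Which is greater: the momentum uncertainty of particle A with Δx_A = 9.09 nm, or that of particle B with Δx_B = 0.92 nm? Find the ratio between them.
Particle B has the larger minimum momentum uncertainty, by a factor of 9.88.

For each particle, the minimum momentum uncertainty is Δp_min = ℏ/(2Δx):

Particle A: Δp_A = ℏ/(2×9.090e-09 m) = 5.801e-27 kg·m/s
Particle B: Δp_B = ℏ/(2×9.200e-10 m) = 5.731e-26 kg·m/s

Ratio: Δp_B/Δp_A = 9.88

Since Δp_min ∝ 1/Δx, the particle with smaller position uncertainty (B) has larger momentum uncertainty.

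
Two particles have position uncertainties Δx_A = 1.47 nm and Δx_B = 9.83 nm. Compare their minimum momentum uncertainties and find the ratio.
Particle A has the larger minimum momentum uncertainty, by a factor of 6.69.

For each particle, the minimum momentum uncertainty is Δp_min = ℏ/(2Δx):

Particle A: Δp_A = ℏ/(2×1.470e-09 m) = 3.587e-26 kg·m/s
Particle B: Δp_B = ℏ/(2×9.830e-09 m) = 5.364e-27 kg·m/s

Ratio: Δp_A/Δp_B = 6.69

Since Δp_min ∝ 1/Δx, the particle with smaller position uncertainty (A) has larger momentum uncertainty.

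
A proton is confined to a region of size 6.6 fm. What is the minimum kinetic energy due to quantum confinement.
119.088 keV

Using the uncertainty principle:

1. Position uncertainty: Δx ≈ 6.600e-15 m
2. Minimum momentum uncertainty: Δp = ℏ/(2Δx) = 7.989e-21 kg·m/s
3. Minimum kinetic energy:
   KE = (Δp)²/(2m) = (7.989e-21)²/(2 × 1.673e-27 kg)
   KE = 1.908e-14 J = 119.088 keV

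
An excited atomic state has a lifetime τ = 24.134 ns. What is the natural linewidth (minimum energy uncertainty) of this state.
13.637 neV

Using the energy-time uncertainty principle:
ΔEΔt ≥ ℏ/2

The lifetime τ represents the time uncertainty Δt.
The natural linewidth (minimum energy uncertainty) is:

ΔE = ℏ/(2τ)
ΔE = (1.055e-34 J·s) / (2 × 2.413e-08 s)
ΔE = 2.185e-27 J = 13.637 neV

This natural linewidth limits the precision of spectroscopic measurements.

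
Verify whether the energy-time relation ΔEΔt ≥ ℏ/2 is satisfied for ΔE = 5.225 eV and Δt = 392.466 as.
Yes, it satisfies the uncertainty relation.

Calculate the product ΔEΔt:
ΔE = 5.225 eV = 8.371e-19 J
ΔEΔt = (8.371e-19 J) × (3.925e-16 s)
ΔEΔt = 3.285e-34 J·s

Compare to the minimum allowed value ℏ/2:
ℏ/2 = 5.273e-35 J·s

Since ΔEΔt = 3.285e-34 J·s ≥ 5.273e-35 J·s = ℏ/2,
this satisfies the uncertainty relation.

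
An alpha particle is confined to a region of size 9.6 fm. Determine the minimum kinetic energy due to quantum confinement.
14.169 keV

Using the uncertainty principle:

1. Position uncertainty: Δx ≈ 9.600e-15 m
2. Minimum momentum uncertainty: Δp = ℏ/(2Δx) = 5.493e-21 kg·m/s
3. Minimum kinetic energy:
   KE = (Δp)²/(2m) = (5.493e-21)²/(2 × 6.645e-27 kg)
   KE = 2.270e-15 J = 14.169 keV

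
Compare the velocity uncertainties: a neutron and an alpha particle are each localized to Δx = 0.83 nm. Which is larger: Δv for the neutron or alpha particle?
The neutron has the larger minimum velocity uncertainty, by a ratio of 4.0.

For both particles, Δp_min = ℏ/(2Δx) = 6.353e-26 kg·m/s (same for both).

The velocity uncertainty is Δv = Δp/m:
- neutron: Δv = 6.353e-26 / 1.675e-27 = 3.793e+01 m/s = 37.929 m/s
- alpha particle: Δv = 6.353e-26 / 6.645e-27 = 9.561e+00 m/s = 9.561 m/s

Ratio: 3.793e+01 / 9.561e+00 = 4.0

The lighter particle has larger velocity uncertainty because Δv ∝ 1/m.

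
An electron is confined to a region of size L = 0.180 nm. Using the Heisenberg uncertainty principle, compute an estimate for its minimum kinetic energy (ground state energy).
293.980 meV

Using the uncertainty principle to estimate ground state energy:

1. The position uncertainty is approximately the confinement size:
   Δx ≈ L = 1.800e-10 m

2. From ΔxΔp ≥ ℏ/2, the minimum momentum uncertainty is:
   Δp ≈ ℏ/(2L) = 2.929e-25 kg·m/s

3. The kinetic energy is approximately:
   KE ≈ (Δp)²/(2m) = (2.929e-25)²/(2 × 9.109e-31 kg)
   KE ≈ 4.710e-20 J = 293.980 meV

This is an order-of-magnitude estimate of the ground state energy.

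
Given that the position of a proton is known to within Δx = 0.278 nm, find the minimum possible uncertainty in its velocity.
113.398 m/s

Using the Heisenberg uncertainty principle and Δp = mΔv:
ΔxΔp ≥ ℏ/2
Δx(mΔv) ≥ ℏ/2

The minimum uncertainty in velocity is:
Δv_min = ℏ/(2mΔx)
Δv_min = (1.055e-34 J·s) / (2 × 1.673e-27 kg × 2.780e-10 m)
Δv_min = 1.134e+02 m/s = 113.398 m/s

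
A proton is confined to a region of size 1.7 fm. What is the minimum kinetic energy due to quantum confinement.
1.795 MeV

Using the uncertainty principle:

1. Position uncertainty: Δx ≈ 1.700e-15 m
2. Minimum momentum uncertainty: Δp = ℏ/(2Δx) = 3.102e-20 kg·m/s
3. Minimum kinetic energy:
   KE = (Δp)²/(2m) = (3.102e-20)²/(2 × 1.673e-27 kg)
   KE = 2.876e-13 J = 1.795 MeV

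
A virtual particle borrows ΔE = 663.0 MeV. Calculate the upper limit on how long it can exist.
4.964 × 10^-25 s

Using the energy-time uncertainty principle:
ΔEΔt ≥ ℏ/2

For a virtual particle borrowing energy ΔE, the maximum lifetime is:
Δt_max = ℏ/(2ΔE)

Converting energy:
ΔE = 663.0 MeV = 1.062e-10 J

Δt_max = (1.055e-34 J·s) / (2 × 1.062e-10 J)
Δt_max = 4.964e-25 s = 4.964 × 10^-25 s

Virtual particles with higher borrowed energy exist for shorter times.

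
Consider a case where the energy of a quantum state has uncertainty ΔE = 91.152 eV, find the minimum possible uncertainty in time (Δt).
3.611 as

Using the energy-time uncertainty principle:
ΔEΔt ≥ ℏ/2

The minimum uncertainty in time is:
Δt_min = ℏ/(2ΔE)
Δt_min = (1.055e-34 J·s) / (2 × 1.460e-17 J)
Δt_min = 3.611e-18 s = 3.611 as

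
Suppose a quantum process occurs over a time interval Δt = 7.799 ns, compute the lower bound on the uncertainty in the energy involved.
42.198 neV

Using the energy-time uncertainty principle:
ΔEΔt ≥ ℏ/2

The minimum uncertainty in energy is:
ΔE_min = ℏ/(2Δt)
ΔE_min = (1.055e-34 J·s) / (2 × 7.799e-09 s)
ΔE_min = 6.761e-27 J = 42.198 neV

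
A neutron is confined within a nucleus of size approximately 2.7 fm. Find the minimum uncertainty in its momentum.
1.953 × 10^-20 kg·m/s

Using the Heisenberg uncertainty principle:
ΔxΔp ≥ ℏ/2

With Δx ≈ L = 2.700e-15 m (the confinement size):
Δp_min = ℏ/(2Δx)
Δp_min = (1.055e-34 J·s) / (2 × 2.700e-15 m)
Δp_min = 1.953e-20 kg·m/s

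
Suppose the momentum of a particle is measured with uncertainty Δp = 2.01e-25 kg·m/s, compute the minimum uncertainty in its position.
262.331 pm

Using the Heisenberg uncertainty principle:
ΔxΔp ≥ ℏ/2

The minimum uncertainty in position is:
Δx_min = ℏ/(2Δp)
Δx_min = (1.055e-34 J·s) / (2 × 2.010e-25 kg·m/s)
Δx_min = 2.623e-10 m = 262.331 pm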